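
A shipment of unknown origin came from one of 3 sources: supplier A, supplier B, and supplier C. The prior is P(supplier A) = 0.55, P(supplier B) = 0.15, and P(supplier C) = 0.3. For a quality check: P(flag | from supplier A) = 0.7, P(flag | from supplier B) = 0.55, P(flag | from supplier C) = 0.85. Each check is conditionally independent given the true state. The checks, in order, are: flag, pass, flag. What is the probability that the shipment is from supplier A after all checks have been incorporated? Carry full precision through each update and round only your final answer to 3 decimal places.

After 'flag': normaliser = 0.7·0.5500 + 0.55·0.1500 + 0.85·0.3000; P(supplier A) ≈ 0.5329, P(supplier B) ≈ 0.1142, P(supplier C) ≈ 0.3529
After 'pass': normaliser = 0.3·0.5329 + 0.45·0.1142 + 0.15·0.3529; P(supplier A) ≈ 0.6051, P(supplier B) ≈ 0.1945, P(supplier C) ≈ 0.2004
After 'flag': normaliser = 0.7·0.6051 + 0.55·0.1945 + 0.85·0.2004; P(supplier A) ≈ 0.6043, P(supplier B) ≈ 0.1526, P(supplier C) ≈ 0.2430

0.604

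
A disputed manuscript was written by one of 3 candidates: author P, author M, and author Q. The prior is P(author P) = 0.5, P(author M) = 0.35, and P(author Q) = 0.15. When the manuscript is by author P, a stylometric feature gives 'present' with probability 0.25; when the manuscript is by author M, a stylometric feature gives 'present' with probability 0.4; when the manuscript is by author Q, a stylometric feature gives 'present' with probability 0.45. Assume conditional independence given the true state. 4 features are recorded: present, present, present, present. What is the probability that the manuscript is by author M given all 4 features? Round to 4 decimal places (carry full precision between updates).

After 'present': normaliser = 0.25·0.5000 + 0.4·0.3500 + 0.45·0.1500; P(author P) ≈ 0.3759, P(author M) ≈ 0.4211, P(author Q) ≈ 0.2030
After 'present': normaliser = 0.25·0.3759 + 0.4·0.4211 + 0.45·0.2030; P(author P) ≈ 0.2657, P(author M) ≈ 0.4761, P(author Q) ≈ 0.2582
After 'present': normaliser = 0.25·0.2657 + 0.4·0.4761 + 0.45·0.2582; P(author P) ≈ 0.1780, P(author M) ≈ 0.5105, P(author Q) ≈ 0.3115
After 'present': normaliser = 0.25·0.1780 + 0.4·0.5105 + 0.45·0.3115; P(author P) ≈ 0.1145, P(author M) ≈ 0.5251, P(author Q) ≈ 0.3605

0.5251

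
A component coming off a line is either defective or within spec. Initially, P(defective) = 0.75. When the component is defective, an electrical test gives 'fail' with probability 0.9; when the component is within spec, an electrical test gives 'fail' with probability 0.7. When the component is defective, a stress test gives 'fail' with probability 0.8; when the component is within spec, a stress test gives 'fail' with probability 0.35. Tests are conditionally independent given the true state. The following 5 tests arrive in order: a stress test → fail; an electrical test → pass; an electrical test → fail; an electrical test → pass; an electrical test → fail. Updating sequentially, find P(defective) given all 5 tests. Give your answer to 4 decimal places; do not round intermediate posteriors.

0.5574

After a stress test='fail': P(defective) = 0.8·0.7500 / (0.8·0.7500 + 0.35·0.2500) ≈ 0.8727
After an electrical test='pass': P(defective) = 0.1·0.8727 / (0.1·0.8727 + 0.3·0.1273) ≈ 0.6957
After an electrical test='fail': P(defective) = 0.9·0.6957 / (0.9·0.6957 + 0.7·0.3043) ≈ 0.7461
After an electrical test='pass': P(defective) = 0.1·0.7461 / (0.1·0.7461 + 0.3·0.2539) ≈ 0.4948
After an electrical test='fail': P(defective) = 0.9·0.4948 / (0.9·0.4948 + 0.7·0.5052) ≈ 0.5574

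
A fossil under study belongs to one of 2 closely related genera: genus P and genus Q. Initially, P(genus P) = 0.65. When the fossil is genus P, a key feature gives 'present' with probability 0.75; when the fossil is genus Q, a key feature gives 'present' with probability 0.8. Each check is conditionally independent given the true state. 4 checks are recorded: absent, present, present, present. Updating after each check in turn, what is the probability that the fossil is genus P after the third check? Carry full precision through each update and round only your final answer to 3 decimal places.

After 'absent': P(genus P) = 0.25·0.6500 / (0.25·0.6500 + 0.2·0.3500) ≈ 0.6989
After 'present': P(genus P) = 0.75·0.6989 / (0.75·0.6989 + 0.8·0.3011) ≈ 0.6852
After 'present': P(genus P) = 0.75·0.6852 / (0.75·0.6852 + 0.8·0.3148) ≈ 0.6711

0.671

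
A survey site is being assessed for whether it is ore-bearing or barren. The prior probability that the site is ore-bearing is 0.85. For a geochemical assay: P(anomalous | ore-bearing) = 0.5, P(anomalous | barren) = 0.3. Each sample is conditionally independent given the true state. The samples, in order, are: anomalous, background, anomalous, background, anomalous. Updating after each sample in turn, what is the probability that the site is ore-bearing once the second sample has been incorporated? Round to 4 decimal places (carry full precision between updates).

Apply Bayes' rule sequentially, carrying P(ore) forward.
After 'anomalous': P(ore) = 0.5·0.8500 / (0.5·0.8500 + 0.3·0.1500) ≈ 0.9043
After 'background': P(ore) = 0.5·0.9043 / (0.5·0.9043 + 0.7·0.0957) ≈ 0.8709

0.8709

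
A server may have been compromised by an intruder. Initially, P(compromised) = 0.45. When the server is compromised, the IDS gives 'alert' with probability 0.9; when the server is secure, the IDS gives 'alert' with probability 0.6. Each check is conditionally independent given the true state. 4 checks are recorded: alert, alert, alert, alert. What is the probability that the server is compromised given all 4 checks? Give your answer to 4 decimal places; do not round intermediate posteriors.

After 'alert': P(compromised) = 0.9·0.4500 / (0.9·0.4500 + 0.6·0.5500) ≈ 0.5510
After 'alert': P(compromised) = 0.9·0.5510 / (0.9·0.5510 + 0.6·0.4490) ≈ 0.6480
After 'alert': P(compromised) = 0.9·0.6480 / (0.9·0.6480 + 0.6·0.3520) ≈ 0.7341
After 'alert': P(compromised) = 0.9·0.7341 / (0.9·0.7341 + 0.6·0.2659) ≈ 0.8055

0.8055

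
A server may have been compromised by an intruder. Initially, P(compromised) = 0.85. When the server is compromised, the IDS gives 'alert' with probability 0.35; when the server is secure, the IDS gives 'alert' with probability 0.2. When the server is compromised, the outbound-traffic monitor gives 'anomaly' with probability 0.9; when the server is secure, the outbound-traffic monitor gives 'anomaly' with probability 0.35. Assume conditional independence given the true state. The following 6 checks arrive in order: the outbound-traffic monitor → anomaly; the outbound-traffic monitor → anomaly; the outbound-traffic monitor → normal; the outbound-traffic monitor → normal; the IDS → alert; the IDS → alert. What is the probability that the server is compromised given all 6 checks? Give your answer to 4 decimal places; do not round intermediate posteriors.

0.7309

Apply Bayes' rule sequentially, carrying P(compromised) forward.
After the outbound-traffic monitor='anomaly': P(compromised) = 0.9·0.8500 / (0.9·0.8500 + 0.35·0.1500) ≈ 0.9358
After the outbound-traffic monitor='anomaly': P(compromised) = 0.9·0.9358 / (0.9·0.9358 + 0.35·0.0642) ≈ 0.9740
After the outbound-traffic monitor='normal': P(compromised) = 0.1·0.9740 / (0.1·0.9740 + 0.65·0.0260) ≈ 0.8522
After the outbound-traffic monitor='normal': P(compromised) = 0.1·0.8522 / (0.1·0.8522 + 0.65·0.1478) ≈ 0.4700
After the IDS='alert': P(compromised) = 0.35·0.4700 / (0.35·0.4700 + 0.2·0.5300) ≈ 0.6081
After the IDS='alert': P(compromised) = 0.35·0.6081 / (0.35·0.6081 + 0.2·0.3919) ≈ 0.7309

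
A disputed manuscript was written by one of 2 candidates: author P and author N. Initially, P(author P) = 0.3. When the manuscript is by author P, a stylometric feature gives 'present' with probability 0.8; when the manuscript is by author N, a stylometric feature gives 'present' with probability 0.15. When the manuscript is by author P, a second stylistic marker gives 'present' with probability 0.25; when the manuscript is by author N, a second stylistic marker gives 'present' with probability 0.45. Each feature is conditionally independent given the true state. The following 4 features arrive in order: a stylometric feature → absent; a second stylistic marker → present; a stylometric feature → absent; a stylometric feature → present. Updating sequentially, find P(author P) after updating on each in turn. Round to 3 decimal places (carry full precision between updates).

0.066

After a stylometric feature='absent': P(author P) = 0.2·0.3000 / (0.2·0.3000 + 0.85·0.7000) ≈ 0.0916
After a second stylistic marker='present': P(author P) = 0.25·0.0916 / (0.25·0.0916 + 0.45·0.9084) ≈ 0.0531
After a stylometric feature='absent': P(author P) = 0.2·0.0531 / (0.2·0.0531 + 0.85·0.9469) ≈ 0.0130
After a stylometric feature='present': P(author P) = 0.8·0.0130 / (0.8·0.0130 + 0.15·0.9870) ≈ 0.0657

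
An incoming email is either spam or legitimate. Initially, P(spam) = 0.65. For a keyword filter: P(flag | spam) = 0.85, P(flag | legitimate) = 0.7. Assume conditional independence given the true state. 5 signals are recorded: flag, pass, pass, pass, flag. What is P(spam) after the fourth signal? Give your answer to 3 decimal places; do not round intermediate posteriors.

0.220

Each posterior becomes the prior for the next update.
After 'flag': P(spam) = 0.85·0.6500 / (0.85·0.6500 + 0.7·0.3500) ≈ 0.6928
After 'pass': P(spam) = 0.15·0.6928 / (0.15·0.6928 + 0.3·0.3072) ≈ 0.5300
After 'pass': P(spam) = 0.15·0.5300 / (0.15·0.5300 + 0.3·0.4700) ≈ 0.3605
After 'pass': P(spam) = 0.15·0.3605 / (0.15·0.3605 + 0.3·0.6395) ≈ 0.2199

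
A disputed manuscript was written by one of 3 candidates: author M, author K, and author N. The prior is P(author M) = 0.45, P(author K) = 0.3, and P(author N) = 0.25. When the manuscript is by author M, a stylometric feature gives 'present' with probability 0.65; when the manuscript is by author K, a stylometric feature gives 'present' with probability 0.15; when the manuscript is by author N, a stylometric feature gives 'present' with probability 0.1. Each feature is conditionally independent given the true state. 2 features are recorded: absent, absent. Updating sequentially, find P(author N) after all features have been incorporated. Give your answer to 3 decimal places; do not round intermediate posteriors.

Each posterior becomes the prior for the next update.
After 'absent': normaliser = 0.35·0.4500 + 0.85·0.3000 + 0.9·0.2500; P(author M) ≈ 0.2471, P(author K) ≈ 0.4000, P(author N) ≈ 0.3529
After 'absent': normaliser = 0.35·0.2471 + 0.85·0.4000 + 0.9·0.3529; P(author M) ≈ 0.1162, P(author K) ≈ 0.4569, P(author N) ≈ 0.4269

0.427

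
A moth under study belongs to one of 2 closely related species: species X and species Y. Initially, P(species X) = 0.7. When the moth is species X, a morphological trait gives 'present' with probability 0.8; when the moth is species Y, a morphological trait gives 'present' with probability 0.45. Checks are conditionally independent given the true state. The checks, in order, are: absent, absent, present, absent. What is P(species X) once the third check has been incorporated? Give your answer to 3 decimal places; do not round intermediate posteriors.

0.354

After 'absent': P(species X) = 0.2·0.7000 / (0.2·0.7000 + 0.55·0.3000) ≈ 0.4590
After 'absent': P(species X) = 0.2·0.4590 / (0.2·0.4590 + 0.55·0.5410) ≈ 0.2358
After 'present': P(species X) = 0.8·0.2358 / (0.8·0.2358 + 0.45·0.7642) ≈ 0.3542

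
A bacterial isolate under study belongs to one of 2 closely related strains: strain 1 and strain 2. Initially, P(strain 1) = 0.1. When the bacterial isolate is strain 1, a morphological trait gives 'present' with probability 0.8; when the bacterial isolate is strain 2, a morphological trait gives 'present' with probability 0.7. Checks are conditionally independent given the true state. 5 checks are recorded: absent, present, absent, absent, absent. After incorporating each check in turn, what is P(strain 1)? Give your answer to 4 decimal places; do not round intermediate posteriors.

0.0245

After 'absent': P(strain 1) = 0.2·0.1000 / (0.2·0.1000 + 0.3·0.9000) ≈ 0.0690
After 'present': P(strain 1) = 0.8·0.0690 / (0.8·0.0690 + 0.7·0.9310) ≈ 0.0780
After 'absent': P(strain 1) = 0.2·0.0780 / (0.2·0.0780 + 0.3·0.9220) ≈ 0.0534
After 'absent': P(strain 1) = 0.2·0.0534 / (0.2·0.0534 + 0.3·0.9466) ≈ 0.0363
After 'absent': P(strain 1) = 0.2·0.0363 / (0.2·0.0363 + 0.3·0.9637) ≈ 0.0245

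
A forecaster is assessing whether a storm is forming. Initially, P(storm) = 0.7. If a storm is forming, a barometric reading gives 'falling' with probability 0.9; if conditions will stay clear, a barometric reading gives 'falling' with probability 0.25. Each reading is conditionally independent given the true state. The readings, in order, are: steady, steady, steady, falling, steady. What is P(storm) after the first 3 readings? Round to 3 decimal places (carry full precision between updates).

0.006

After 'steady': P(storm) = 0.1·0.7000 / (0.1·0.7000 + 0.75·0.3000) ≈ 0.2373
After 'steady': P(storm) = 0.1·0.2373 / (0.1·0.2373 + 0.75·0.7627) ≈ 0.0398
After 'steady': P(storm) = 0.1·0.0398 / (0.1·0.0398 + 0.75·0.9602) ≈ 0.0055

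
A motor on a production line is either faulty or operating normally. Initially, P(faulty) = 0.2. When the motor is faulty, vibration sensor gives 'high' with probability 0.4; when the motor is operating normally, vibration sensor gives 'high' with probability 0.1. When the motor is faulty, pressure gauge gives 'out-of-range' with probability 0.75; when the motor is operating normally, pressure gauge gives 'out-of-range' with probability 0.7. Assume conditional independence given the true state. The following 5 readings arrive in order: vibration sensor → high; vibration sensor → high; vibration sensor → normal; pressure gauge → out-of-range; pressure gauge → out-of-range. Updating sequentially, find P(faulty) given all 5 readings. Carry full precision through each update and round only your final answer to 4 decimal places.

0.7538

After vibration sensor='high': P(faulty) = 0.4·0.2000 / (0.4·0.2000 + 0.1·0.8000) ≈ 0.5000
After vibration sensor='high': P(faulty) = 0.4·0.5000 / (0.4·0.5000 + 0.1·0.5000) ≈ 0.8000
After vibration sensor='normal': P(faulty) = 0.6·0.8000 / (0.6·0.8000 + 0.9·0.2000) ≈ 0.7273
After pressure gauge='out-of-range': P(faulty) = 0.75·0.7273 / (0.75·0.7273 + 0.7·0.2727) ≈ 0.7407
After pressure gauge='out-of-range': P(faulty) = 0.75·0.7407 / (0.75·0.7407 + 0.7·0.2593) ≈ 0.7538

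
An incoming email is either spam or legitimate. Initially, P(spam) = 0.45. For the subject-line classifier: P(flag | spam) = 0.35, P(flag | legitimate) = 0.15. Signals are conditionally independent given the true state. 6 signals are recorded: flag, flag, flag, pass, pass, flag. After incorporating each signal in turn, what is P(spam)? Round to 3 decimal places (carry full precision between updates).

0.934

After 'flag': P(spam) = 0.35·0.4500 / (0.35·0.4500 + 0.15·0.5500) ≈ 0.6562
After 'flag': P(spam) = 0.35·0.6562 / (0.35·0.6562 + 0.15·0.3438) ≈ 0.8167
After 'flag': P(spam) = 0.35·0.8167 / (0.35·0.8167 + 0.15·0.1833) ≈ 0.9122
After 'pass': P(spam) = 0.65·0.9122 / (0.65·0.9122 + 0.85·0.0878) ≈ 0.8882
After 'pass': P(spam) = 0.65·0.8882 / (0.65·0.8882 + 0.85·0.1118) ≈ 0.8587
After 'flag': P(spam) = 0.35·0.8587 / (0.35·0.8587 + 0.15·0.1413) ≈ 0.9341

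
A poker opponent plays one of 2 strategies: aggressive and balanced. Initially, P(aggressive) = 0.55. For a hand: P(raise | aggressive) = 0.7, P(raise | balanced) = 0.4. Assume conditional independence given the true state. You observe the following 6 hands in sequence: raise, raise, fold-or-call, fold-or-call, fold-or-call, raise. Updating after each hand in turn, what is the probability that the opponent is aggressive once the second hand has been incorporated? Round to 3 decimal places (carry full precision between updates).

0.789

Apply Bayes' rule sequentially, carrying P(aggressive) forward.
After 'raise': P(aggressive) = 0.7·0.5500 / (0.7·0.5500 + 0.4·0.4500) ≈ 0.6814
After 'raise': P(aggressive) = 0.7·0.6814 / (0.7·0.6814 + 0.4·0.3186) ≈ 0.7892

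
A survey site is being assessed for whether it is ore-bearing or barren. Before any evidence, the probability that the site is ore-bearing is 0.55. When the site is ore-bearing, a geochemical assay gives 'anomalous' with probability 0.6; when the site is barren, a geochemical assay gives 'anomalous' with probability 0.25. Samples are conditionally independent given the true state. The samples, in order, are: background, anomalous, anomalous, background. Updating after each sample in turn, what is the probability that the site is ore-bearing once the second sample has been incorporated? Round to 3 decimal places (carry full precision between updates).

After 'background': P(ore) = 0.4·0.5500 / (0.4·0.5500 + 0.75·0.4500) ≈ 0.3946
After 'anomalous': P(ore) = 0.6·0.3946 / (0.6·0.3946 + 0.25·0.6054) ≈ 0.6101

0.610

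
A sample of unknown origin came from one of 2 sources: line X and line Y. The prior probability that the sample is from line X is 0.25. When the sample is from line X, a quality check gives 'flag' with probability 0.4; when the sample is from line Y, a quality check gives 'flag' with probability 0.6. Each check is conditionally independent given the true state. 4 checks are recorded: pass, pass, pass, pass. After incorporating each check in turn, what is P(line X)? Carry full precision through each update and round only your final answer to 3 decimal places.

After 'pass': P(line X) = 0.6·0.2500 / (0.6·0.2500 + 0.4·0.7500) ≈ 0.3333
After 'pass': P(line X) = 0.6·0.3333 / (0.6·0.3333 + 0.4·0.6667) ≈ 0.4286
After 'pass': P(line X) = 0.6·0.4286 / (0.6·0.4286 + 0.4·0.5714) ≈ 0.5294
After 'pass': P(line X) = 0.6·0.5294 / (0.6·0.5294 + 0.4·0.4706) ≈ 0.6279

0.628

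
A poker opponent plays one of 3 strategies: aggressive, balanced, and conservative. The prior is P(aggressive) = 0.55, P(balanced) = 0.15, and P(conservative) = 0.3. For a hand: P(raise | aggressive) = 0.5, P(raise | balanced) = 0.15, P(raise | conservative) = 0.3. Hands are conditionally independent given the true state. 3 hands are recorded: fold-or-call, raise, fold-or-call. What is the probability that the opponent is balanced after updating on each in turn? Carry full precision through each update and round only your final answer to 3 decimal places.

After 'fold-or-call': normaliser = 0.5·0.5500 + 0.85·0.1500 + 0.7·0.3000; P(aggressive) ≈ 0.4490, P(balanced) ≈ 0.2082, P(conservative) ≈ 0.3429
After 'raise': normaliser = 0.5·0.4490 + 0.15·0.2082 + 0.3·0.3429; P(aggressive) ≈ 0.6261, P(balanced) ≈ 0.0871, P(conservative) ≈ 0.2869
After 'fold-or-call': normaliser = 0.5·0.6261 + 0.85·0.0871 + 0.7·0.2869; P(aggressive) ≈ 0.5325, P(balanced) ≈ 0.1259, P(conservative) ≈ 0.3416

0.126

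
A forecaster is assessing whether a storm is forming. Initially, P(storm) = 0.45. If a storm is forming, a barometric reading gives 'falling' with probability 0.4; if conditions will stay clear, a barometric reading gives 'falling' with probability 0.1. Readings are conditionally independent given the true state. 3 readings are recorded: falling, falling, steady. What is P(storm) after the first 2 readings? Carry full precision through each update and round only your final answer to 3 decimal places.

Each posterior becomes the prior for the next update.
After 'falling': P(storm) = 0.4·0.4500 / (0.4·0.4500 + 0.1·0.5500) ≈ 0.7660
After 'falling': P(storm) = 0.4·0.7660 / (0.4·0.7660 + 0.1·0.2340) ≈ 0.9290

0.929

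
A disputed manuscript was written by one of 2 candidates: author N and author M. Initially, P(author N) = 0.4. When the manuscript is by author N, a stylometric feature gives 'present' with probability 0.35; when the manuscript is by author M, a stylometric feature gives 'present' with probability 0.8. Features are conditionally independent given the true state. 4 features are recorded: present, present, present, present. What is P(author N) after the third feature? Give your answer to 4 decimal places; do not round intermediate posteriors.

After 'present': P(author N) = 0.35·0.4000 / (0.35·0.4000 + 0.8·0.6000) ≈ 0.2258
After 'present': P(author N) = 0.35·0.2258 / (0.35·0.2258 + 0.8·0.7742) ≈ 0.1132
After 'present': P(author N) = 0.35·0.1132 / (0.35·0.1132 + 0.8·0.8868) ≈ 0.0529

0.0529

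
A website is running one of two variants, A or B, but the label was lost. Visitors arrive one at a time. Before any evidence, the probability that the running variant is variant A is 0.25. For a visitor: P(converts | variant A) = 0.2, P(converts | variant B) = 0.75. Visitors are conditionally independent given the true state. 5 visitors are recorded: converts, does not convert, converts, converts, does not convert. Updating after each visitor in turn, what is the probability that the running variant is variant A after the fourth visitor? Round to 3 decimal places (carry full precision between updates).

0.020

After 'converts': P(A) = 0.2·0.2500 / (0.2·0.2500 + 0.75·0.7500) ≈ 0.0816
After 'does not convert': P(A) = 0.8·0.0816 / (0.8·0.0816 + 0.25·0.9184) ≈ 0.2215
After 'converts': P(A) = 0.2·0.2215 / (0.2·0.2215 + 0.75·0.7785) ≈ 0.0705
After 'converts': P(A) = 0.2·0.0705 / (0.2·0.0705 + 0.75·0.9295) ≈ 0.0198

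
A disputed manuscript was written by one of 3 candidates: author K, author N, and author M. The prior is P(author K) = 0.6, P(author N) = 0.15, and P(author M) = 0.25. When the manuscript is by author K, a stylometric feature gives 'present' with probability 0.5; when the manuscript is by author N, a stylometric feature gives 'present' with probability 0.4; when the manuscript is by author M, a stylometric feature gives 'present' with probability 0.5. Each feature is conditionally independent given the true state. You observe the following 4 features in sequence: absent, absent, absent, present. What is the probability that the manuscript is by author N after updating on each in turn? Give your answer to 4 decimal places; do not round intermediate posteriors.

After 'absent': normaliser = 0.5·0.6000 + 0.6·0.1500 + 0.5·0.2500; P(author K) ≈ 0.5825, P(author N) ≈ 0.1748, P(author M) ≈ 0.2427
After 'absent': normaliser = 0.5·0.5825 + 0.6·0.1748 + 0.5·0.2427; P(author K) ≈ 0.5629, P(author N) ≈ 0.2026, P(author M) ≈ 0.2345
After 'absent': normaliser = 0.5·0.5629 + 0.6·0.2026 + 0.5·0.2345; P(author K) ≈ 0.5409, P(author N) ≈ 0.2337, P(author M) ≈ 0.2254
After 'present': normaliser = 0.5·0.5409 + 0.4·0.2337 + 0.5·0.2254; P(author K) ≈ 0.5675, P(author N) ≈ 0.1961, P(author M) ≈ 0.2364

0.1961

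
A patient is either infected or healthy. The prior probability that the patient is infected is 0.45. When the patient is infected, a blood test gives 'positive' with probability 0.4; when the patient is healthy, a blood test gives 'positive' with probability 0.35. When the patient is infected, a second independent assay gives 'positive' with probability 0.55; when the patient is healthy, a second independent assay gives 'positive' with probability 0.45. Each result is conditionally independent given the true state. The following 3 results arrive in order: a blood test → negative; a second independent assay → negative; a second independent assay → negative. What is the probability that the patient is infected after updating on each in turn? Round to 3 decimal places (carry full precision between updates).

0.336

Apply Bayes' rule sequentially, carrying P(infected) forward.
After a blood test='negative': P(infected) = 0.6·0.4500 / (0.6·0.4500 + 0.65·0.5500) ≈ 0.4303
After a second independent assay='negative': P(infected) = 0.45·0.4303 / (0.45·0.4303 + 0.55·0.5697) ≈ 0.3819
After a second independent assay='negative': P(infected) = 0.45·0.3819 / (0.45·0.3819 + 0.55·0.6181) ≈ 0.3358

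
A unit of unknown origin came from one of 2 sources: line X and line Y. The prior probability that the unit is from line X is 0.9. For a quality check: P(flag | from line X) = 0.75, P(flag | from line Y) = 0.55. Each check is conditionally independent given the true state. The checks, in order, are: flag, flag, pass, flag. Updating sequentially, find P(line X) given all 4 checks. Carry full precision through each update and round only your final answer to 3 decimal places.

0.927

After 'flag': P(line X) = 0.75·0.9000 / (0.75·0.9000 + 0.55·0.1000) ≈ 0.9247
After 'flag': P(line X) = 0.75·0.9247 / (0.75·0.9247 + 0.55·0.0753) ≈ 0.9436
After 'pass': P(line X) = 0.25·0.9436 / (0.25·0.9436 + 0.45·0.0564) ≈ 0.9029
After 'flag': P(line X) = 0.75·0.9029 / (0.75·0.9029 + 0.55·0.0971) ≈ 0.9269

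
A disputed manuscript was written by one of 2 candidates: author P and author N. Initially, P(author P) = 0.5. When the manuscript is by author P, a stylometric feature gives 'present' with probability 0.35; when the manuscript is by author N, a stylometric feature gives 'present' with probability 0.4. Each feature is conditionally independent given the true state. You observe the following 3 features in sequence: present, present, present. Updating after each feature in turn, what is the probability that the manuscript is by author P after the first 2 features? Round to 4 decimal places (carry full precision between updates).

0.4336

After 'present': P(author P) = 0.35·0.5000 / (0.35·0.5000 + 0.4·0.5000) ≈ 0.4667
After 'present': P(author P) = 0.35·0.4667 / (0.35·0.4667 + 0.4·0.5333) ≈ 0.4336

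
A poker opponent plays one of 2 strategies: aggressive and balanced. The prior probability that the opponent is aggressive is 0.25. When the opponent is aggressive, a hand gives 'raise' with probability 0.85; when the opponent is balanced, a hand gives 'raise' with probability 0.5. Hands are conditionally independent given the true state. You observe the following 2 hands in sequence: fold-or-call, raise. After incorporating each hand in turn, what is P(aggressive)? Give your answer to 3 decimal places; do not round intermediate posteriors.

Apply Bayes' rule sequentially, carrying P(aggressive) forward.
After 'fold-or-call': P(aggressive) = 0.15·0.2500 / (0.15·0.2500 + 0.5·0.7500) ≈ 0.0909
After 'raise': P(aggressive) = 0.85·0.0909 / (0.85·0.0909 + 0.5·0.9091) ≈ 0.1453

0.145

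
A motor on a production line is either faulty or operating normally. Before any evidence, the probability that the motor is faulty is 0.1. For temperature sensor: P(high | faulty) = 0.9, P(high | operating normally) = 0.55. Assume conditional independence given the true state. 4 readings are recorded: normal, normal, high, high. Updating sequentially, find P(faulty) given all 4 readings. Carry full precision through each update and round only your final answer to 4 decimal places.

0.0145

After 'normal': P(faulty) = 0.1·0.1000 / (0.1·0.1000 + 0.45·0.9000) ≈ 0.0241
After 'normal': P(faulty) = 0.1·0.0241 / (0.1·0.0241 + 0.45·0.9759) ≈ 0.0055
After 'high': P(faulty) = 0.9·0.0055 / (0.9·0.0055 + 0.55·0.9945) ≈ 0.0089
After 'high': P(faulty) = 0.9·0.0089 / (0.9·0.0089 + 0.55·0.9911) ≈ 0.0145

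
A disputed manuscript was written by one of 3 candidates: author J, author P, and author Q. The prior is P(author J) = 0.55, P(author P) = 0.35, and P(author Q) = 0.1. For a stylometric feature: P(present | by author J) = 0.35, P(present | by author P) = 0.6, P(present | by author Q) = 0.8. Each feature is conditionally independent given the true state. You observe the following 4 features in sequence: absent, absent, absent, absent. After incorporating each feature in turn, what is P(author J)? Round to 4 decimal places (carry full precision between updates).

0.9150

Apply Bayes' rule sequentially, carrying P(author J) forward.
After 'absent': normaliser = 0.65·0.5500 + 0.4·0.3500 + 0.2·0.1000; P(author J) ≈ 0.6908, P(author P) ≈ 0.2705, P(author Q) ≈ 0.0386
After 'absent': normaliser = 0.65·0.6908 + 0.4·0.2705 + 0.2·0.0386; P(author J) ≈ 0.7948, P(author P) ≈ 0.1915, P(author Q) ≈ 0.0137
After 'absent': normaliser = 0.65·0.7948 + 0.4·0.1915 + 0.2·0.0137; P(author J) ≈ 0.8669, P(author P) ≈ 0.1286, P(author Q) ≈ 0.0046
After 'absent': normaliser = 0.65·0.8669 + 0.4·0.1286 + 0.2·0.0046; P(author J) ≈ 0.9150, P(author P) ≈ 0.0835, P(author Q) ≈ 0.0015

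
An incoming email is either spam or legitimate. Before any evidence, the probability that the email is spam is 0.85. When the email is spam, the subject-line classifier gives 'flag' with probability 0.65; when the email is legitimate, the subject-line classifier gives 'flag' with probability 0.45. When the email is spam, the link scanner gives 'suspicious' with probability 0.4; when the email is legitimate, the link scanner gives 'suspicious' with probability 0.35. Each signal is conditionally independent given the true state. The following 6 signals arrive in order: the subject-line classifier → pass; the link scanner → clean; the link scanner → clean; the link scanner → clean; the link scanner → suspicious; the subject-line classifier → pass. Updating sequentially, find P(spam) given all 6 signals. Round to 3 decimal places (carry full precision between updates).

Each posterior becomes the prior for the next update.
After the subject-line classifier='pass': P(spam) = 0.35·0.8500 / (0.35·0.8500 + 0.55·0.1500) ≈ 0.7829
After the link scanner='clean': P(spam) = 0.6·0.7829 / (0.6·0.7829 + 0.65·0.2171) ≈ 0.7690
After the link scanner='clean': P(spam) = 0.6·0.7690 / (0.6·0.7690 + 0.65·0.2310) ≈ 0.7545
After the link scanner='clean': P(spam) = 0.6·0.7545 / (0.6·0.7545 + 0.65·0.2455) ≈ 0.7393
After the link scanner='suspicious': P(spam) = 0.4·0.7393 / (0.4·0.7393 + 0.35·0.2607) ≈ 0.7642
After the subject-line classifier='pass': P(spam) = 0.35·0.7642 / (0.35·0.7642 + 0.55·0.2358) ≈ 0.6735

0.673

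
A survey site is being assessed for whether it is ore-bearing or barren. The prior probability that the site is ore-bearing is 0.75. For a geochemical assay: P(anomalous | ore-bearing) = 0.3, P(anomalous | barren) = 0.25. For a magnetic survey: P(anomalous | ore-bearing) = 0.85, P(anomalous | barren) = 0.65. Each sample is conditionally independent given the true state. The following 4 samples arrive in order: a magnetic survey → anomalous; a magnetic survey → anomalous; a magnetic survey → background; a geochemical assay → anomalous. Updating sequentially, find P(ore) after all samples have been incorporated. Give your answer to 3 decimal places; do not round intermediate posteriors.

Apply Bayes' rule sequentially, carrying P(ore) forward.
After a magnetic survey='anomalous': P(ore) = 0.85·0.7500 / (0.85·0.7500 + 0.65·0.2500) ≈ 0.7969
After a magnetic survey='anomalous': P(ore) = 0.85·0.7969 / (0.85·0.7969 + 0.65·0.2031) ≈ 0.8369
After a magnetic survey='background': P(ore) = 0.15·0.8369 / (0.15·0.8369 + 0.35·0.1631) ≈ 0.6874
After a geochemical assay='anomalous': P(ore) = 0.3·0.6874 / (0.3·0.6874 + 0.25·0.3126) ≈ 0.7252

0.725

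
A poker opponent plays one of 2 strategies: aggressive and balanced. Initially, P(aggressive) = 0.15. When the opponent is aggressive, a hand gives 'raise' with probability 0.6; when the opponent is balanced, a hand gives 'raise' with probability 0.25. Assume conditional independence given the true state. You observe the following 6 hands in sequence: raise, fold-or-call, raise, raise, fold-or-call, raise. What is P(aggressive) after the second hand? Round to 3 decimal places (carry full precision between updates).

0.184

After 'raise': P(aggressive) = 0.6·0.1500 / (0.6·0.1500 + 0.25·0.8500) ≈ 0.2975
After 'fold-or-call': P(aggressive) = 0.4·0.2975 / (0.4·0.2975 + 0.75·0.7025) ≈ 0.1843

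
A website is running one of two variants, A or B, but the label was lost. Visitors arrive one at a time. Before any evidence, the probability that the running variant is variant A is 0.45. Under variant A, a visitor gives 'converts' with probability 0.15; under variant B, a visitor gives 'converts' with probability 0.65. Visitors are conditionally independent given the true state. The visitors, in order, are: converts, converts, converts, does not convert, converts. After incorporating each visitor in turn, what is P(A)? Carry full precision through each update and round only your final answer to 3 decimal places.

Apply Bayes' rule sequentially, carrying P(A) forward.
After 'converts': P(A) = 0.15·0.4500 / (0.15·0.4500 + 0.65·0.5500) ≈ 0.1588
After 'converts': P(A) = 0.15·0.1588 / (0.15·0.1588 + 0.65·0.8412) ≈ 0.0418
After 'converts': P(A) = 0.15·0.0418 / (0.15·0.0418 + 0.65·0.9582) ≈ 0.0100
After 'does not convert': P(A) = 0.85·0.0100 / (0.85·0.0100 + 0.35·0.9900) ≈ 0.0238
After 'converts': P(A) = 0.15·0.0238 / (0.15·0.0238 + 0.65·0.9762) ≈ 0.0056

0.006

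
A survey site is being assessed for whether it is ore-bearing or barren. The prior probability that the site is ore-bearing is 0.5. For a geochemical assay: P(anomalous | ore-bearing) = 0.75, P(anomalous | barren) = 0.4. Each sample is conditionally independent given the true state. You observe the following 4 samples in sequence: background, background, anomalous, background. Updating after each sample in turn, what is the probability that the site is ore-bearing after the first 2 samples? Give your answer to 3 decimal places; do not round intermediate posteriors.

0.148

After 'background': P(ore) = 0.25·0.5000 / (0.25·0.5000 + 0.6·0.5000) ≈ 0.2941
After 'background': P(ore) = 0.25·0.2941 / (0.25·0.2941 + 0.6·0.7059) ≈ 0.1479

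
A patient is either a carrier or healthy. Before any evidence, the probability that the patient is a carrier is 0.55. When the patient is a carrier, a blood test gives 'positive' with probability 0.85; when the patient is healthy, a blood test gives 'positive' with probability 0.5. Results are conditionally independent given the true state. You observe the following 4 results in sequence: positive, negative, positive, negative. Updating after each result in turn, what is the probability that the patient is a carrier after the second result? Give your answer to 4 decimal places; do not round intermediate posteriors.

Each posterior becomes the prior for the next update.
After 'positive': P(carrier) = 0.85·0.5500 / (0.85·0.5500 + 0.5·0.4500) ≈ 0.6751
After 'negative': P(carrier) = 0.15·0.6751 / (0.15·0.6751 + 0.5·0.3249) ≈ 0.3840

0.3840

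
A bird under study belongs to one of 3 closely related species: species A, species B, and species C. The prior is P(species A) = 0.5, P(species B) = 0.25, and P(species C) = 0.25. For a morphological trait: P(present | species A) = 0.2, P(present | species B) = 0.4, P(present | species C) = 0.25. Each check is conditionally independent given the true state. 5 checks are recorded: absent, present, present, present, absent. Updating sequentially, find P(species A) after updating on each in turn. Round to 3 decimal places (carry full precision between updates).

Each posterior becomes the prior for the next update.
After 'absent': normaliser = 0.8·0.5000 + 0.6·0.2500 + 0.75·0.2500; P(species A) ≈ 0.5424, P(species B) ≈ 0.2034, P(species C) ≈ 0.2542
After 'present': normaliser = 0.2·0.5424 + 0.4·0.2034 + 0.25·0.2542; P(species A) ≈ 0.4281, P(species B) ≈ 0.3211, P(species C) ≈ 0.2508
After 'present': normaliser = 0.2·0.4281 + 0.4·0.3211 + 0.25·0.2508; P(species A) ≈ 0.3094, P(species B) ≈ 0.4640, P(species C) ≈ 0.2266
After 'present': normaliser = 0.2·0.3094 + 0.4·0.4640 + 0.25·0.2266; P(species A) ≈ 0.2034, P(species B) ≈ 0.6103, P(species C) ≈ 0.1863
After 'absent': normaliser = 0.8·0.2034 + 0.6·0.6103 + 0.75·0.1863; P(species A) ≈ 0.2434, P(species B) ≈ 0.5477, P(species C) ≈ 0.2089

0.243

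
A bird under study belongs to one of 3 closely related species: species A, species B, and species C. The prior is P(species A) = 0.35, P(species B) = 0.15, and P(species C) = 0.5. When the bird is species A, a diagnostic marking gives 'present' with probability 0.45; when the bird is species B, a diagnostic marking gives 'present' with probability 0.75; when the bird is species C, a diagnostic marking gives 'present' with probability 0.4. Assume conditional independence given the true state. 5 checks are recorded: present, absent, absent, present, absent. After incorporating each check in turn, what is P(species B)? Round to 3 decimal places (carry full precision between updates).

0.043

After 'present': normaliser = 0.45·0.3500 + 0.75·0.1500 + 0.4·0.5000; P(species A) ≈ 0.3351, P(species B) ≈ 0.2394, P(species C) ≈ 0.4255
After 'absent': normaliser = 0.55·0.3351 + 0.25·0.2394 + 0.6·0.4255; P(species A) ≈ 0.3690, P(species B) ≈ 0.1198, P(species C) ≈ 0.5112
After 'absent': normaliser = 0.55·0.3690 + 0.25·0.1198 + 0.6·0.5112; P(species A) ≈ 0.3761, P(species B) ≈ 0.0555, P(species C) ≈ 0.5684
After 'present': normaliser = 0.45·0.3761 + 0.75·0.0555 + 0.4·0.5684; P(species A) ≈ 0.3862, P(species B) ≈ 0.0950, P(species C) ≈ 0.5188
After 'absent': normaliser = 0.55·0.3862 + 0.25·0.0950 + 0.6·0.5188; P(species A) ≈ 0.3880, P(species B) ≈ 0.0434, P(species C) ≈ 0.5686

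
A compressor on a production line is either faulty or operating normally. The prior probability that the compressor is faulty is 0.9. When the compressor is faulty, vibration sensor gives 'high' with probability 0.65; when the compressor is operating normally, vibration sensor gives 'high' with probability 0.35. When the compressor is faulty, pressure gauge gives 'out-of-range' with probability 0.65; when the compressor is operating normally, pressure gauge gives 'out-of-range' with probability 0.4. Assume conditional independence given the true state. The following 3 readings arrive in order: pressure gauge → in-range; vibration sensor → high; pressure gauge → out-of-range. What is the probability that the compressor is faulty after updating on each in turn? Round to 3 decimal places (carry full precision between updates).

0.941

After pressure gauge='in-range': P(faulty) = 0.35·0.9000 / (0.35·0.9000 + 0.6·0.1000) ≈ 0.8400
After vibration sensor='high': P(faulty) = 0.65·0.8400 / (0.65·0.8400 + 0.35·0.1600) ≈ 0.9070
After pressure gauge='out-of-range': P(faulty) = 0.65·0.9070 / (0.65·0.9070 + 0.4·0.0930) ≈ 0.9406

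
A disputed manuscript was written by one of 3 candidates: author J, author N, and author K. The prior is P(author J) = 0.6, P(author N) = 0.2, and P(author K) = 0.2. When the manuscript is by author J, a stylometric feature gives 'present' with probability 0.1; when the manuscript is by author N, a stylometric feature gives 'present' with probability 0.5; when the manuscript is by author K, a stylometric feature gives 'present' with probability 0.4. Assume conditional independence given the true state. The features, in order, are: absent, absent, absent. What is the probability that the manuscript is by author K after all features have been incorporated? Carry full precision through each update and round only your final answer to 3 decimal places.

0.085

Each posterior becomes the prior for the next update.
After 'absent': normaliser = 0.9·0.6000 + 0.5·0.2000 + 0.6·0.2000; P(author J) ≈ 0.7105, P(author N) ≈ 0.1316, P(author K) ≈ 0.1579
After 'absent': normaliser = 0.9·0.7105 + 0.5·0.1316 + 0.6·0.1579; P(author J) ≈ 0.7993, P(author N) ≈ 0.0822, P(author K) ≈ 0.1184
After 'absent': normaliser = 0.9·0.7993 + 0.5·0.0822 + 0.6·0.1184; P(author J) ≈ 0.8651, P(author N) ≈ 0.0494, P(author K) ≈ 0.0854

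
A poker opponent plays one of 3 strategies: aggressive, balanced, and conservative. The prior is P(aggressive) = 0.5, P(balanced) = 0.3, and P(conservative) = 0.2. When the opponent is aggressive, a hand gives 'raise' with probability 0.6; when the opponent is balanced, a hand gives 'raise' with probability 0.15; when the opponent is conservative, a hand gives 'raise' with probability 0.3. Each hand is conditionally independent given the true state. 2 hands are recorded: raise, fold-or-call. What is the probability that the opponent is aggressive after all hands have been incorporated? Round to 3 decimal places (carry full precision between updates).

After 'raise': normaliser = 0.6·0.5000 + 0.15·0.3000 + 0.3·0.2000; P(aggressive) ≈ 0.7407, P(balanced) ≈ 0.1111, P(conservative) ≈ 0.1481
After 'fold-or-call': normaliser = 0.4·0.7407 + 0.85·0.1111 + 0.7·0.1481; P(aggressive) ≈ 0.5993, P(balanced) ≈ 0.1910, P(conservative) ≈ 0.2097

0.599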